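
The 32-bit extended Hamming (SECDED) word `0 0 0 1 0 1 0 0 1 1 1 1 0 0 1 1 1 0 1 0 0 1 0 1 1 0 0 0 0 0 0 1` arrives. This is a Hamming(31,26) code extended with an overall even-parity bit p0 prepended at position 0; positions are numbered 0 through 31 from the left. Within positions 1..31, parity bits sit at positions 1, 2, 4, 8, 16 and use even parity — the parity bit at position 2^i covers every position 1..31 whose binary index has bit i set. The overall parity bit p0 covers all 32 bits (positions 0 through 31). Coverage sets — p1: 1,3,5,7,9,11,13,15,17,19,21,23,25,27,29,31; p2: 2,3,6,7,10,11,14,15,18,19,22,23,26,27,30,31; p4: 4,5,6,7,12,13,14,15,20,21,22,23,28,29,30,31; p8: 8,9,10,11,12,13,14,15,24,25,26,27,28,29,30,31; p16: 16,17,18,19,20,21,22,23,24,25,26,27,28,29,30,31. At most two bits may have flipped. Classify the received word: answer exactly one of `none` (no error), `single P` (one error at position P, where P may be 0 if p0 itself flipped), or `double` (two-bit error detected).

s1: b1⊕b3⊕b5⊕b7⊕b9⊕b11⊕b13⊕b15⊕b17⊕b19⊕b21⊕b23⊕b25⊕b27⊕b29⊕b31 = 0⊕1⊕1⊕0⊕1⊕1⊕0⊕1⊕0⊕0⊕1⊕1⊕0⊕0⊕0⊕1 = 0
s2: b2⊕b3⊕b6⊕b7⊕b10⊕b11⊕b14⊕b15⊕b18⊕b19⊕b22⊕b23⊕b26⊕b27⊕b30⊕b31 = 0⊕1⊕0⊕0⊕1⊕1⊕1⊕1⊕1⊕0⊕0⊕1⊕0⊕0⊕0⊕1 = 0
s4: b4⊕b5⊕b6⊕b7⊕b12⊕b13⊕b14⊕b15⊕b20⊕b21⊕b22⊕b23⊕b28⊕b29⊕b30⊕b31 = 0⊕1⊕0⊕0⊕0⊕0⊕1⊕1⊕0⊕1⊕0⊕1⊕0⊕0⊕0⊕1 = 0
s8: b8⊕b9⊕b10⊕b11⊕b12⊕b13⊕b14⊕b15⊕b24⊕b25⊕b26⊕b27⊕b28⊕b29⊕b30⊕b31 = 1⊕1⊕1⊕1⊕0⊕0⊕1⊕1⊕1⊕0⊕0⊕0⊕0⊕0⊕0⊕1 = 0
s16: b16⊕b17⊕b18⊕b19⊕b20⊕b21⊕b22⊕b23⊕b24⊕b25⊕b26⊕b27⊕b28⊕b29⊕b30⊕b31 = 1⊕0⊕1⊕0⊕0⊕1⊕0⊕1⊕1⊕0⊕0⊕0⊕0⊕0⊕0⊕1 = 0
Syndrome (s16...s1) = 00000 → position 0 (no error).
Overall parity (XOR of all 32 bits, including p0): 0⊕0⊕0⊕1⊕0⊕1⊕0⊕0⊕1⊕1⊕1⊕1⊕0⊕0⊕1⊕1⊕1⊕0⊕1⊕0⊕0⊕1⊕0⊕1⊕1⊕0⊕0⊕0⊕0⊕0⊕0⊕1 = 0
Overall=0, syndrome position=0 → no error.

none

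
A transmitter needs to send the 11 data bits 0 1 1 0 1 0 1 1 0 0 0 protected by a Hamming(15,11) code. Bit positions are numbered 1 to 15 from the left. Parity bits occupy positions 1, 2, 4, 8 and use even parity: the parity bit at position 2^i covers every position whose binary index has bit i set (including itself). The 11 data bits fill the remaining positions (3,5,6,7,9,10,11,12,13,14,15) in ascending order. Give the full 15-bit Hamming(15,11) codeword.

Place data bits at non-power-of-two positions: b3=0, b5=1, b6=1, b7=0, b9=1, b10=0, b11=1, b12=1, b13=0, b14=0, b15=0.
p1 = XOR of data positions {3,5,7,9,11,13,15} = 0⊕1⊕0⊕1⊕1⊕0⊕0 = 1
p2 = XOR of data positions {3,6,7,10,11,14,15} = 0⊕1⊕0⊕0⊕1⊕0⊕0 = 0
p4 = XOR of data positions {5,6,7,12,13,14,15} = 1⊕1⊕0⊕1⊕0⊕0⊕0 = 1
p8 = XOR of data positions {9,10,11,12,13,14,15} = 1⊕0⊕1⊕1⊕0⊕0⊕0 = 1
Codeword b1..b15 = 100111011011000

100111011011000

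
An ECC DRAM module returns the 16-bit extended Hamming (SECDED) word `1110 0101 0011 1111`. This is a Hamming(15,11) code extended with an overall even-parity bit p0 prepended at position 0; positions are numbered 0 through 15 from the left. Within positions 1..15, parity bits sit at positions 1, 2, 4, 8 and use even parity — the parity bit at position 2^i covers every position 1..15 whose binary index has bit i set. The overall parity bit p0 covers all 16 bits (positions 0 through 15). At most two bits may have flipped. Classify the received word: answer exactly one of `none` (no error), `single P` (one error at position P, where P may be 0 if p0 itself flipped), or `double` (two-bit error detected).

single 0

s1: b1⊕b3⊕b5⊕b7⊕b9⊕b11⊕b13⊕b15 = 1⊕0⊕1⊕1⊕0⊕1⊕1⊕1 = 0
s2: b2⊕b3⊕b6⊕b7⊕b10⊕b11⊕b14⊕b15 = 1⊕0⊕0⊕1⊕1⊕1⊕1⊕1 = 0
s4: b4⊕b5⊕b6⊕b7⊕b12⊕b13⊕b14⊕b15 = 0⊕1⊕0⊕1⊕1⊕1⊕1⊕1 = 0
s8: b8⊕b9⊕b10⊕b11⊕b12⊕b13⊕b14⊕b15 = 0⊕0⊕1⊕1⊕1⊕1⊕1⊕1 = 0
Syndrome (s8...s1) = 0000 → position 0 (no error).
Overall parity (XOR of all 16 bits, including p0): 1⊕1⊕1⊕0⊕0⊕1⊕0⊕1⊕0⊕0⊕1⊕1⊕1⊕1⊕1⊕1 = 1
Overall=1, syndrome position=0 → single-bit error at position 0.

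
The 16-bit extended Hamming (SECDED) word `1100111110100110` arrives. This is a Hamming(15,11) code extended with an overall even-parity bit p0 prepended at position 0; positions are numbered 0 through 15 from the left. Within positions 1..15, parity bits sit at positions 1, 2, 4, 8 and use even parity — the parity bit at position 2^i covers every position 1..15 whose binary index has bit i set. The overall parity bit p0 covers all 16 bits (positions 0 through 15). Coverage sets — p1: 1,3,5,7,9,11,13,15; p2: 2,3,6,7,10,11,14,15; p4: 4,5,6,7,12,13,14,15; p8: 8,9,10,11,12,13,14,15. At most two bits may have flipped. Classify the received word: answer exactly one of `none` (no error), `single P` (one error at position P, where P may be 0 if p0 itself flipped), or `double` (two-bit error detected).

none

s1: b1⊕b3⊕b5⊕b7⊕b9⊕b11⊕b13⊕b15 = 1⊕0⊕1⊕1⊕0⊕0⊕1⊕0 = 0
s2: b2⊕b3⊕b6⊕b7⊕b10⊕b11⊕b14⊕b15 = 0⊕0⊕1⊕1⊕1⊕0⊕1⊕0 = 0
s4: b4⊕b5⊕b6⊕b7⊕b12⊕b13⊕b14⊕b15 = 1⊕1⊕1⊕1⊕0⊕1⊕1⊕0 = 0
s8: b8⊕b9⊕b10⊕b11⊕b12⊕b13⊕b14⊕b15 = 1⊕0⊕1⊕0⊕0⊕1⊕1⊕0 = 0
Syndrome (s8...s1) = 0000 → position 0 (no error).
Overall parity (XOR of all 16 bits, including p0): 1⊕1⊕0⊕0⊕1⊕1⊕1⊕1⊕1⊕0⊕1⊕0⊕0⊕1⊕1⊕0 = 0
Overall=0, syndrome position=0 → no error.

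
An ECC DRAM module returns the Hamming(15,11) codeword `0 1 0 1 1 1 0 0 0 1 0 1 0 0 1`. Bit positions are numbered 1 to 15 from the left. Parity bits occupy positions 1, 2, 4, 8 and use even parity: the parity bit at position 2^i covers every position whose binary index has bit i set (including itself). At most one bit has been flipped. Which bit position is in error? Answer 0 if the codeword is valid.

12

s1: b1⊕b3⊕b5⊕b7⊕b9⊕b11⊕b13⊕b15 = 0⊕0⊕1⊕0⊕0⊕0⊕0⊕1 = 0
s2: b2⊕b3⊕b6⊕b7⊕b10⊕b11⊕b14⊕b15 = 1⊕0⊕1⊕0⊕1⊕0⊕0⊕1 = 0
s4: b4⊕b5⊕b6⊕b7⊕b12⊕b13⊕b14⊕b15 = 1⊕1⊕1⊕0⊕1⊕0⊕0⊕1 = 1
s8: b8⊕b9⊕b10⊕b11⊕b12⊕b13⊕b14⊕b15 = 0⊕0⊕1⊕0⊕1⊕0⊕0⊕1 = 1
Syndrome (s8...s1) = 1100 → position 12.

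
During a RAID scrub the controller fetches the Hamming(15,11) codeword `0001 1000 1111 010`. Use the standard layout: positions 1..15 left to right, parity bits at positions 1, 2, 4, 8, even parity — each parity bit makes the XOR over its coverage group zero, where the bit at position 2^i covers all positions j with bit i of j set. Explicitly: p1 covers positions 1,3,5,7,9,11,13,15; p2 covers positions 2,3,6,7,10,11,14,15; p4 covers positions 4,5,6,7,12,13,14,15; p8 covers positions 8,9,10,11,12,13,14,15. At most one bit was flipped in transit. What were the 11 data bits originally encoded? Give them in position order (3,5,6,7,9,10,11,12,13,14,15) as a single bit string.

01001101010

s1: b1⊕b3⊕b5⊕b7⊕b9⊕b11⊕b13⊕b15 = 0⊕0⊕1⊕0⊕1⊕1⊕0⊕0 = 1
s2: b2⊕b3⊕b6⊕b7⊕b10⊕b11⊕b14⊕b15 = 0⊕0⊕0⊕0⊕1⊕1⊕1⊕0 = 1
s4: b4⊕b5⊕b6⊕b7⊕b12⊕b13⊕b14⊕b15 = 1⊕1⊕0⊕0⊕1⊕0⊕1⊕0 = 0
s8: b8⊕b9⊕b10⊕b11⊕b12⊕b13⊕b14⊕b15 = 0⊕1⊕1⊕1⊕1⊕0⊕1⊕0 = 1
Syndrome (s8...s1) = 1011 → position 11.
Flip bit 11: corrected codeword = 000110001101010
Data bits at positions 3,5,6,7,9,10,11,12,13,14,15: 01001101010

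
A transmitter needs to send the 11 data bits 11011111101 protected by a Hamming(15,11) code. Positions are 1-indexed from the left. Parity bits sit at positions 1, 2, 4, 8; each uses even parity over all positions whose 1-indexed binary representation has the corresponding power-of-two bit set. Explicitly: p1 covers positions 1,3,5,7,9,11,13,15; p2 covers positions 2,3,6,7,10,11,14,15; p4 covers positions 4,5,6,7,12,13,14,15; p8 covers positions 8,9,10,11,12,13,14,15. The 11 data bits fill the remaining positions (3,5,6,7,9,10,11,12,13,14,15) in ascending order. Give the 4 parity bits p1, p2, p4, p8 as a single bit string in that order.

Place data bits at non-power-of-two positions: b3=1, b5=1, b6=0, b7=1, b9=1, b10=1, b11=1, b12=1, b13=1, b14=0, b15=1.
p1 = XOR of data positions {3,5,7,9,11,13,15} = 1⊕1⊕1⊕1⊕1⊕1⊕1 = 1
p2 = XOR of data positions {3,6,7,10,11,14,15} = 1⊕0⊕1⊕1⊕1⊕0⊕1 = 1
p4 = XOR of data positions {5,6,7,12,13,14,15} = 1⊕0⊕1⊕1⊕1⊕0⊕1 = 1
p8 = XOR of data positions {9,10,11,12,13,14,15} = 1⊕1⊕1⊕1⊕1⊕0⊕1 = 0
Parity bits p1,p2,p4,p8 = 1110

1110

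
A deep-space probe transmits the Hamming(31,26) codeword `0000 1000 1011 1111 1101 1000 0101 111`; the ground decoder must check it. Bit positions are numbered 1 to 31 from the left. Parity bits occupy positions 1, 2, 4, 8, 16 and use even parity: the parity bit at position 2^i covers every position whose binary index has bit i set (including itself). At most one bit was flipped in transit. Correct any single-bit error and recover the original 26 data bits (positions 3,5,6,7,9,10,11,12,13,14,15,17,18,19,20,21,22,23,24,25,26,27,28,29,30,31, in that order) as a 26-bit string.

s1: b1⊕b3⊕b5⊕b7⊕b9⊕b11⊕b13⊕b15⊕b17⊕b19⊕b21⊕b23⊕b25⊕b27⊕b29⊕b31 = 0⊕0⊕1⊕0⊕1⊕1⊕1⊕1⊕1⊕0⊕1⊕0⊕0⊕0⊕1⊕1 = 1
s2: b2⊕b3⊕b6⊕b7⊕b10⊕b11⊕b14⊕b15⊕b18⊕b19⊕b22⊕b23⊕b26⊕b27⊕b30⊕b31 = 0⊕0⊕0⊕0⊕0⊕1⊕1⊕1⊕1⊕0⊕0⊕0⊕1⊕0⊕1⊕1 = 1
s4: b4⊕b5⊕b6⊕b7⊕b12⊕b13⊕b14⊕b15⊕b20⊕b21⊕b22⊕b23⊕b28⊕b29⊕b30⊕b31 = 0⊕1⊕0⊕0⊕1⊕1⊕1⊕1⊕1⊕1⊕0⊕0⊕1⊕1⊕1⊕1 = 1
s8: b8⊕b9⊕b10⊕b11⊕b12⊕b13⊕b14⊕b15⊕b24⊕b25⊕b26⊕b27⊕b28⊕b29⊕b30⊕b31 = 0⊕1⊕0⊕1⊕1⊕1⊕1⊕1⊕0⊕0⊕1⊕0⊕1⊕1⊕1⊕1 = 1
s16: b16⊕b17⊕b18⊕b19⊕b20⊕b21⊕b22⊕b23⊕b24⊕b25⊕b26⊕b27⊕b28⊕b29⊕b30⊕b31 = 1⊕1⊕1⊕0⊕1⊕1⊕0⊕0⊕0⊕0⊕1⊕0⊕1⊕1⊕1⊕1 = 0
Syndrome (s16...s1) = 01111 → position 15.
Flip bit 15: corrected codeword = 0000100010111101110110000101111
Data bits at positions 3,5,6,7,9,10,11,12,13,14,15,17,18,19,20,21,22,23,24,25,26,27,28,29,30,31: 01001011110110110000101111

01001011110110110000101111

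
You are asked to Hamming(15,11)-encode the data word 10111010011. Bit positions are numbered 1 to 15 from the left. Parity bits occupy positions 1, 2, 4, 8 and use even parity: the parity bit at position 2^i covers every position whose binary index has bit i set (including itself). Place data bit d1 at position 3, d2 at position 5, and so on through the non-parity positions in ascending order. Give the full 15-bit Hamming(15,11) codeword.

101001101010011

Place data bits at non-power-of-two positions: b3=1, b5=0, b6=1, b7=1, b9=1, b10=0, b11=1, b12=0, b13=0, b14=1, b15=1.
p1 = XOR of data positions {3,5,7,9,11,13,15} = 1⊕0⊕1⊕1⊕1⊕0⊕1 = 1
p2 = XOR of data positions {3,6,7,10,11,14,15} = 1⊕1⊕1⊕0⊕1⊕1⊕1 = 0
p4 = XOR of data positions {5,6,7,12,13,14,15} = 0⊕1⊕1⊕0⊕0⊕1⊕1 = 0
p8 = XOR of data positions {9,10,11,12,13,14,15} = 1⊕0⊕1⊕0⊕0⊕1⊕1 = 0
Codeword b1..b15 = 101001101010011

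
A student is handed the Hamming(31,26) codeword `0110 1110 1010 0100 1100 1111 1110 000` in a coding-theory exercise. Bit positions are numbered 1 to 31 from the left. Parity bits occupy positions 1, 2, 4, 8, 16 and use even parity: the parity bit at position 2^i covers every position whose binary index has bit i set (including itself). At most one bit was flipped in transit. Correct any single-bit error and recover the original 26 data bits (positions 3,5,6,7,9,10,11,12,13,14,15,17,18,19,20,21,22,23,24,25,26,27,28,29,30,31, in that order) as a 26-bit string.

11111010010110011111110010

s1: b1⊕b3⊕b5⊕b7⊕b9⊕b11⊕b13⊕b15⊕b17⊕b19⊕b21⊕b23⊕b25⊕b27⊕b29⊕b31 = 0⊕1⊕1⊕1⊕1⊕1⊕0⊕0⊕1⊕0⊕1⊕1⊕1⊕1⊕0⊕0 = 0
s2: b2⊕b3⊕b6⊕b7⊕b10⊕b11⊕b14⊕b15⊕b18⊕b19⊕b22⊕b23⊕b26⊕b27⊕b30⊕b31 = 1⊕1⊕1⊕1⊕0⊕1⊕1⊕0⊕1⊕0⊕1⊕1⊕1⊕1⊕0⊕0 = 1
s4: b4⊕b5⊕b6⊕b7⊕b12⊕b13⊕b14⊕b15⊕b20⊕b21⊕b22⊕b23⊕b28⊕b29⊕b30⊕b31 = 0⊕1⊕1⊕1⊕0⊕0⊕1⊕0⊕0⊕1⊕1⊕1⊕0⊕0⊕0⊕0 = 1
s8: b8⊕b9⊕b10⊕b11⊕b12⊕b13⊕b14⊕b15⊕b24⊕b25⊕b26⊕b27⊕b28⊕b29⊕b30⊕b31 = 0⊕1⊕0⊕1⊕0⊕0⊕1⊕0⊕1⊕1⊕1⊕1⊕0⊕0⊕0⊕0 = 1
s16: b16⊕b17⊕b18⊕b19⊕b20⊕b21⊕b22⊕b23⊕b24⊕b25⊕b26⊕b27⊕b28⊕b29⊕b30⊕b31 = 0⊕1⊕1⊕0⊕0⊕1⊕1⊕1⊕1⊕1⊕1⊕1⊕0⊕0⊕0⊕0 = 1
Syndrome (s16...s1) = 11110 → position 30.
Flip bit 30: corrected codeword = 0110111010100100110011111110010
Data bits at positions 3,5,6,7,9,10,11,12,13,14,15,17,18,19,20,21,22,23,24,25,26,27,28,29,30,31: 11111010010110011111110010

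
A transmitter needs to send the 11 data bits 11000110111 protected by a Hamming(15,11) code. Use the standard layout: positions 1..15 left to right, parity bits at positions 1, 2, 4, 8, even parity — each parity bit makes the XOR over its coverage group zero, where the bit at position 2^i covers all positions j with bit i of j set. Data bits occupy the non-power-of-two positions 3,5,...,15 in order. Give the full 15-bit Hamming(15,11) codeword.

Place data bits at non-power-of-two positions: b3=1, b5=1, b6=0, b7=0, b9=0, b10=1, b11=1, b12=0, b13=1, b14=1, b15=1.
p1 = XOR of data positions {3,5,7,9,11,13,15} = 1⊕1⊕0⊕0⊕1⊕1⊕1 = 1
p2 = XOR of data positions {3,6,7,10,11,14,15} = 1⊕0⊕0⊕1⊕1⊕1⊕1 = 1
p4 = XOR of data positions {5,6,7,12,13,14,15} = 1⊕0⊕0⊕0⊕1⊕1⊕1 = 0
p8 = XOR of data positions {9,10,11,12,13,14,15} = 0⊕1⊕1⊕0⊕1⊕1⊕1 = 1
Codeword b1..b15 = 111010010110111

111010010110111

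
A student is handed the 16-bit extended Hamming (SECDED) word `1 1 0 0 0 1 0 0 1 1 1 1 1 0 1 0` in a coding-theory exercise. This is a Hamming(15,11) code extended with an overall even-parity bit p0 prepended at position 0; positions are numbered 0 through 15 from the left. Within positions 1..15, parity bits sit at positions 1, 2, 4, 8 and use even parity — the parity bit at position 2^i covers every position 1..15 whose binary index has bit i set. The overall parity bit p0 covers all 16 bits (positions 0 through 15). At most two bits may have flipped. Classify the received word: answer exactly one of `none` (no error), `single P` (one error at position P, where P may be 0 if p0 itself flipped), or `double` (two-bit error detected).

single 6

s1: b1⊕b3⊕b5⊕b7⊕b9⊕b11⊕b13⊕b15 = 1⊕0⊕1⊕0⊕1⊕1⊕0⊕0 = 0
s2: b2⊕b3⊕b6⊕b7⊕b10⊕b11⊕b14⊕b15 = 0⊕0⊕0⊕0⊕1⊕1⊕1⊕0 = 1
s4: b4⊕b5⊕b6⊕b7⊕b12⊕b13⊕b14⊕b15 = 0⊕1⊕0⊕0⊕1⊕0⊕1⊕0 = 1
s8: b8⊕b9⊕b10⊕b11⊕b12⊕b13⊕b14⊕b15 = 1⊕1⊕1⊕1⊕1⊕0⊕1⊕0 = 0
Syndrome (s8...s1) = 0110 → position 6.
Overall parity (XOR of all 16 bits, including p0): 1⊕1⊕0⊕0⊕0⊕1⊕0⊕0⊕1⊕1⊕1⊕1⊕1⊕0⊕1⊕0 = 1
Overall=1, syndrome position=6 → single-bit error at position 6.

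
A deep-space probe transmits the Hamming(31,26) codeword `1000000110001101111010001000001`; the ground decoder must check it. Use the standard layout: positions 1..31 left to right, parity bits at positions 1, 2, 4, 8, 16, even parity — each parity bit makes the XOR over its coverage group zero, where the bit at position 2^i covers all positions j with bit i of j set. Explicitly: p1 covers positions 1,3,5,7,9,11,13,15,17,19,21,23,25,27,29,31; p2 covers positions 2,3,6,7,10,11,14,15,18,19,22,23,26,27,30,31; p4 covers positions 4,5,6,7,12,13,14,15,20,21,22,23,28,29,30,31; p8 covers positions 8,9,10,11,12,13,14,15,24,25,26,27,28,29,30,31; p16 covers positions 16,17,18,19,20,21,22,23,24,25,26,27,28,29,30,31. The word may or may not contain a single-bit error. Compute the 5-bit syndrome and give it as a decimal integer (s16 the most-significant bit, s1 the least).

16

s1: b1⊕b3⊕b5⊕b7⊕b9⊕b11⊕b13⊕b15⊕b17⊕b19⊕b21⊕b23⊕b25⊕b27⊕b29⊕b31 = 1⊕0⊕0⊕0⊕1⊕0⊕1⊕0⊕1⊕1⊕1⊕0⊕1⊕0⊕0⊕1 = 0
s2: b2⊕b3⊕b6⊕b7⊕b10⊕b11⊕b14⊕b15⊕b18⊕b19⊕b22⊕b23⊕b26⊕b27⊕b30⊕b31 = 0⊕0⊕0⊕0⊕0⊕0⊕1⊕0⊕1⊕1⊕0⊕0⊕0⊕0⊕0⊕1 = 0
s4: b4⊕b5⊕b6⊕b7⊕b12⊕b13⊕b14⊕b15⊕b20⊕b21⊕b22⊕b23⊕b28⊕b29⊕b30⊕b31 = 0⊕0⊕0⊕0⊕0⊕1⊕1⊕0⊕0⊕1⊕0⊕0⊕0⊕0⊕0⊕1 = 0
s8: b8⊕b9⊕b10⊕b11⊕b12⊕b13⊕b14⊕b15⊕b24⊕b25⊕b26⊕b27⊕b28⊕b29⊕b30⊕b31 = 1⊕1⊕0⊕0⊕0⊕1⊕1⊕0⊕0⊕1⊕0⊕0⊕0⊕0⊕0⊕1 = 0
s16: b16⊕b17⊕b18⊕b19⊕b20⊕b21⊕b22⊕b23⊕b24⊕b25⊕b26⊕b27⊕b28⊕b29⊕b30⊕b31 = 1⊕1⊕1⊕1⊕0⊕1⊕0⊕0⊕0⊕1⊕0⊕0⊕0⊕0⊕0⊕1 = 1
Syndrome (s16...s1) = 10000 → position 16.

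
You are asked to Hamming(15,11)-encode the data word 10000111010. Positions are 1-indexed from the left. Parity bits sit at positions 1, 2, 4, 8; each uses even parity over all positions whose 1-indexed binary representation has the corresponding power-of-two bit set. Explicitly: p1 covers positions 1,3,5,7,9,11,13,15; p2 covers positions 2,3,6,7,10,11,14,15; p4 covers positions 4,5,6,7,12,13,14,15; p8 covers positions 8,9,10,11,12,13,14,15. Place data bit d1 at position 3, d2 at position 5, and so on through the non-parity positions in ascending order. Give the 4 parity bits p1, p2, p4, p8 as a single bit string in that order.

0000

Place data bits at non-power-of-two positions: b3=1, b5=0, b6=0, b7=0, b9=0, b10=1, b11=1, b12=1, b13=0, b14=1, b15=0.
p1 = XOR of data positions {3,5,7,9,11,13,15} = 1⊕0⊕0⊕0⊕1⊕0⊕0 = 0
p2 = XOR of data positions {3,6,7,10,11,14,15} = 1⊕0⊕0⊕1⊕1⊕1⊕0 = 0
p4 = XOR of data positions {5,6,7,12,13,14,15} = 0⊕0⊕0⊕1⊕0⊕1⊕0 = 0
p8 = XOR of data positions {9,10,11,12,13,14,15} = 0⊕1⊕1⊕1⊕0⊕1⊕0 = 0
Parity bits p1,p2,p4,p8 = 0000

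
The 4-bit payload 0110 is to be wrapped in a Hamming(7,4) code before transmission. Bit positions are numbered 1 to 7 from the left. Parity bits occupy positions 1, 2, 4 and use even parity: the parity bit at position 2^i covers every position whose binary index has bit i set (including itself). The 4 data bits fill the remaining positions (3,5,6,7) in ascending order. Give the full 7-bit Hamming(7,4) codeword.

Place data bits at non-power-of-two positions: b3=0, b5=1, b6=1, b7=0.
p1 = XOR of data positions {3,5,7} = 0⊕1⊕0 = 1
p2 = XOR of data positions {3,6,7} = 0⊕1⊕0 = 1
p4 = XOR of data positions {5,6,7} = 1⊕1⊕0 = 0
Codeword b1..b7 = 1100110

1100110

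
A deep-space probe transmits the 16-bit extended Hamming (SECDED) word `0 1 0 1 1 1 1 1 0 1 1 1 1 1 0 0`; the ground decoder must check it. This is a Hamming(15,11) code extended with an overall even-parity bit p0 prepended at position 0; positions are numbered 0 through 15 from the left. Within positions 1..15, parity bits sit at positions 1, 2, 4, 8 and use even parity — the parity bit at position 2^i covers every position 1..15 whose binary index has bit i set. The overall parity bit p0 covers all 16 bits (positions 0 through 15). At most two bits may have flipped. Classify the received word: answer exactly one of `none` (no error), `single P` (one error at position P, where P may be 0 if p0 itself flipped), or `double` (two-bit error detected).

s1: b1⊕b3⊕b5⊕b7⊕b9⊕b11⊕b13⊕b15 = 1⊕1⊕1⊕1⊕1⊕1⊕1⊕0 = 1
s2: b2⊕b3⊕b6⊕b7⊕b10⊕b11⊕b14⊕b15 = 0⊕1⊕1⊕1⊕1⊕1⊕0⊕0 = 1
s4: b4⊕b5⊕b6⊕b7⊕b12⊕b13⊕b14⊕b15 = 1⊕1⊕1⊕1⊕1⊕1⊕0⊕0 = 0
s8: b8⊕b9⊕b10⊕b11⊕b12⊕b13⊕b14⊕b15 = 0⊕1⊕1⊕1⊕1⊕1⊕0⊕0 = 1
Syndrome (s8...s1) = 1011 → position 11.
Overall parity (XOR of all 16 bits, including p0): 0⊕1⊕0⊕1⊕1⊕1⊕1⊕1⊕0⊕1⊕1⊕1⊕1⊕1⊕0⊕0 = 1
Overall=1, syndrome position=11 → single-bit error at position 11.

single 11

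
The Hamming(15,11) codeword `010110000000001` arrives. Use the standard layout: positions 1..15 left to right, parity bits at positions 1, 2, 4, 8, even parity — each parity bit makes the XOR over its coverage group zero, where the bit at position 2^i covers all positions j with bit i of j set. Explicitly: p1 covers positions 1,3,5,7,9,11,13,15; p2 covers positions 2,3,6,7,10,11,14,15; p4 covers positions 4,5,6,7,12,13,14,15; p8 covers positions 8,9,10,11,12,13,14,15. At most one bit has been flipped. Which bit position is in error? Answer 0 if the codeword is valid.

12

s1: b1⊕b3⊕b5⊕b7⊕b9⊕b11⊕b13⊕b15 = 0⊕0⊕1⊕0⊕0⊕0⊕0⊕1 = 0
s2: b2⊕b3⊕b6⊕b7⊕b10⊕b11⊕b14⊕b15 = 1⊕0⊕0⊕0⊕0⊕0⊕0⊕1 = 0
s4: b4⊕b5⊕b6⊕b7⊕b12⊕b13⊕b14⊕b15 = 1⊕1⊕0⊕0⊕0⊕0⊕0⊕1 = 1
s8: b8⊕b9⊕b10⊕b11⊕b12⊕b13⊕b14⊕b15 = 0⊕0⊕0⊕0⊕0⊕0⊕0⊕1 = 1
Syndrome (s8...s1) = 1100 → position 12.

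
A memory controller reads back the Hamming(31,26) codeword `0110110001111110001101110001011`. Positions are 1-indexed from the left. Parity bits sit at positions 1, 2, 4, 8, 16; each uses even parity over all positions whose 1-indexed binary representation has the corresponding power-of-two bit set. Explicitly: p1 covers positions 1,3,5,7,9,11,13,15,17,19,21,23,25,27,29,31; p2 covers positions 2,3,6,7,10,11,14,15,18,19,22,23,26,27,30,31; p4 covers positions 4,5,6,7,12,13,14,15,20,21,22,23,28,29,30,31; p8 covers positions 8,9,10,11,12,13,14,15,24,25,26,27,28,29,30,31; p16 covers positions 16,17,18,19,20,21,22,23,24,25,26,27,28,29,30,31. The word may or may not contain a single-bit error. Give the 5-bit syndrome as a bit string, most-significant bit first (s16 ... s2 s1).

00000

s1: b1⊕b3⊕b5⊕b7⊕b9⊕b11⊕b13⊕b15⊕b17⊕b19⊕b21⊕b23⊕b25⊕b27⊕b29⊕b31 = 0⊕1⊕1⊕0⊕0⊕1⊕1⊕1⊕0⊕1⊕0⊕1⊕0⊕0⊕0⊕1 = 0
s2: b2⊕b3⊕b6⊕b7⊕b10⊕b11⊕b14⊕b15⊕b18⊕b19⊕b22⊕b23⊕b26⊕b27⊕b30⊕b31 = 1⊕1⊕1⊕0⊕1⊕1⊕1⊕1⊕0⊕1⊕1⊕1⊕0⊕0⊕1⊕1 = 0
s4: b4⊕b5⊕b6⊕b7⊕b12⊕b13⊕b14⊕b15⊕b20⊕b21⊕b22⊕b23⊕b28⊕b29⊕b30⊕b31 = 0⊕1⊕1⊕0⊕1⊕1⊕1⊕1⊕1⊕0⊕1⊕1⊕1⊕0⊕1⊕1 = 0
s8: b8⊕b9⊕b10⊕b11⊕b12⊕b13⊕b14⊕b15⊕b24⊕b25⊕b26⊕b27⊕b28⊕b29⊕b30⊕b31 = 0⊕0⊕1⊕1⊕1⊕1⊕1⊕1⊕1⊕0⊕0⊕0⊕1⊕0⊕1⊕1 = 0
s16: b16⊕b17⊕b18⊕b19⊕b20⊕b21⊕b22⊕b23⊕b24⊕b25⊕b26⊕b27⊕b28⊕b29⊕b30⊕b31 = 0⊕0⊕0⊕1⊕1⊕0⊕1⊕1⊕1⊕0⊕0⊕0⊕1⊕0⊕1⊕1 = 0
Syndrome (s16...s1) = 00000 → position 0 (no error).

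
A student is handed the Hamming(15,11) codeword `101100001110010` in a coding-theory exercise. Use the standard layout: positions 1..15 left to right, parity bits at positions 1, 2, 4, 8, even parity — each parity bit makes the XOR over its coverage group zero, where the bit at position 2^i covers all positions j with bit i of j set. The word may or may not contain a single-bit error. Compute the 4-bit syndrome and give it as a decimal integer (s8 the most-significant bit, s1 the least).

s1: b1⊕b3⊕b5⊕b7⊕b9⊕b11⊕b13⊕b15 = 1⊕1⊕0⊕0⊕1⊕1⊕0⊕0 = 0
s2: b2⊕b3⊕b6⊕b7⊕b10⊕b11⊕b14⊕b15 = 0⊕1⊕0⊕0⊕1⊕1⊕1⊕0 = 0
s4: b4⊕b5⊕b6⊕b7⊕b12⊕b13⊕b14⊕b15 = 1⊕0⊕0⊕0⊕0⊕0⊕1⊕0 = 0
s8: b8⊕b9⊕b10⊕b11⊕b12⊕b13⊕b14⊕b15 = 0⊕1⊕1⊕1⊕0⊕0⊕1⊕0 = 0
Syndrome (s8...s1) = 0000 → position 0 (no error).

0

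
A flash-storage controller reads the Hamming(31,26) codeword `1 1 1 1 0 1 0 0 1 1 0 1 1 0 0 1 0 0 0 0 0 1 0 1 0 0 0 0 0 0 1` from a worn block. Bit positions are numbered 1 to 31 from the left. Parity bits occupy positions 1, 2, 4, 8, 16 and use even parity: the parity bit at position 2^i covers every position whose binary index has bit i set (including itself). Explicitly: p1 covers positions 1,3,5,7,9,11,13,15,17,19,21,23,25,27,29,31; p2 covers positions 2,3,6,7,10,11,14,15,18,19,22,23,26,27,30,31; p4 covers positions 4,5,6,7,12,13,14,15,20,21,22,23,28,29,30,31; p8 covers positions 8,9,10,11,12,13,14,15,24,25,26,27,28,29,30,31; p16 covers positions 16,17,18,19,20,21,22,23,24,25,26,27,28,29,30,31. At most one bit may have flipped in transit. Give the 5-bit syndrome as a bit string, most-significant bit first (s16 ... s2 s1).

s1: b1⊕b3⊕b5⊕b7⊕b9⊕b11⊕b13⊕b15⊕b17⊕b19⊕b21⊕b23⊕b25⊕b27⊕b29⊕b31 = 1⊕1⊕0⊕0⊕1⊕0⊕1⊕0⊕0⊕0⊕0⊕0⊕0⊕0⊕0⊕1 = 1
s2: b2⊕b3⊕b6⊕b7⊕b10⊕b11⊕b14⊕b15⊕b18⊕b19⊕b22⊕b23⊕b26⊕b27⊕b30⊕b31 = 1⊕1⊕1⊕0⊕1⊕0⊕0⊕0⊕0⊕0⊕1⊕0⊕0⊕0⊕0⊕1 = 0
s4: b4⊕b5⊕b6⊕b7⊕b12⊕b13⊕b14⊕b15⊕b20⊕b21⊕b22⊕b23⊕b28⊕b29⊕b30⊕b31 = 1⊕0⊕1⊕0⊕1⊕1⊕0⊕0⊕0⊕0⊕1⊕0⊕0⊕0⊕0⊕1 = 0
s8: b8⊕b9⊕b10⊕b11⊕b12⊕b13⊕b14⊕b15⊕b24⊕b25⊕b26⊕b27⊕b28⊕b29⊕b30⊕b31 = 0⊕1⊕1⊕0⊕1⊕1⊕0⊕0⊕1⊕0⊕0⊕0⊕0⊕0⊕0⊕1 = 0
s16: b16⊕b17⊕b18⊕b19⊕b20⊕b21⊕b22⊕b23⊕b24⊕b25⊕b26⊕b27⊕b28⊕b29⊕b30⊕b31 = 1⊕0⊕0⊕0⊕0⊕0⊕1⊕0⊕1⊕0⊕0⊕0⊕0⊕0⊕0⊕1 = 0
Syndrome (s16...s1) = 00001 → position 1.

00001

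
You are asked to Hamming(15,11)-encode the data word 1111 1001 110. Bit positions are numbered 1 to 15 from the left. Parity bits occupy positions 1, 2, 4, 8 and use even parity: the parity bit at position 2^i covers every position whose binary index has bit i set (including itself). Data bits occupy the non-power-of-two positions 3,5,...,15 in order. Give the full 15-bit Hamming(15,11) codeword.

101011101001110

Place data bits at non-power-of-two positions: b3=1, b5=1, b6=1, b7=1, b9=1, b10=0, b11=0, b12=1, b13=1, b14=1, b15=0.
p1 = XOR of data positions {3,5,7,9,11,13,15} = 1⊕1⊕1⊕1⊕0⊕1⊕0 = 1
p2 = XOR of data positions {3,6,7,10,11,14,15} = 1⊕1⊕1⊕0⊕0⊕1⊕0 = 0
p4 = XOR of data positions {5,6,7,12,13,14,15} = 1⊕1⊕1⊕1⊕1⊕1⊕0 = 0
p8 = XOR of data positions {9,10,11,12,13,14,15} = 1⊕0⊕0⊕1⊕1⊕1⊕0 = 0
Codeword b1..b15 = 101011101001110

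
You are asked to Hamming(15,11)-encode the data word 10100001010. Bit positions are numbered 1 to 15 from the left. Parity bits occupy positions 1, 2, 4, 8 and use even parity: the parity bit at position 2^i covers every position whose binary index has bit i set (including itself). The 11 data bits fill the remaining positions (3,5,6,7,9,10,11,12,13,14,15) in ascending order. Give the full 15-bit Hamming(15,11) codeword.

Place data bits at non-power-of-two positions: b3=1, b5=0, b6=1, b7=0, b9=0, b10=0, b11=0, b12=1, b13=0, b14=1, b15=0.
p1 = XOR of data positions {3,5,7,9,11,13,15} = 1⊕0⊕0⊕0⊕0⊕0⊕0 = 1
p2 = XOR of data positions {3,6,7,10,11,14,15} = 1⊕1⊕0⊕0⊕0⊕1⊕0 = 1
p4 = XOR of data positions {5,6,7,12,13,14,15} = 0⊕1⊕0⊕1⊕0⊕1⊕0 = 1
p8 = XOR of data positions {9,10,11,12,13,14,15} = 0⊕0⊕0⊕1⊕0⊕1⊕0 = 0
Codeword b1..b15 = 111101000001010

111101000001010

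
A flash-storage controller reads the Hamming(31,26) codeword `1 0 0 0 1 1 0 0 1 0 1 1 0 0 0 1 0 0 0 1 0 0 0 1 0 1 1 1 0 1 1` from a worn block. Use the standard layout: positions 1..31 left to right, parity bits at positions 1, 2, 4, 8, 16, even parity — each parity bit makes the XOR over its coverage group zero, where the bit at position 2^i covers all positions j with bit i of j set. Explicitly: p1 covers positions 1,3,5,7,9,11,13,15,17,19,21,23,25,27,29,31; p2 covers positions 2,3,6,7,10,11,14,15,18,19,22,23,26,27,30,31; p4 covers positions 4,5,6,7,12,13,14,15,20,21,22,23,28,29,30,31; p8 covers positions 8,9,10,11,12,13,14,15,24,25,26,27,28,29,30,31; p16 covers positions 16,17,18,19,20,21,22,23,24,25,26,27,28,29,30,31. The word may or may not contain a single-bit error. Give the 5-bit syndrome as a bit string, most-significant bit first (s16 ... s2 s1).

s1: b1⊕b3⊕b5⊕b7⊕b9⊕b11⊕b13⊕b15⊕b17⊕b19⊕b21⊕b23⊕b25⊕b27⊕b29⊕b31 = 1⊕0⊕1⊕0⊕1⊕1⊕0⊕0⊕0⊕0⊕0⊕0⊕0⊕1⊕0⊕1 = 0
s2: b2⊕b3⊕b6⊕b7⊕b10⊕b11⊕b14⊕b15⊕b18⊕b19⊕b22⊕b23⊕b26⊕b27⊕b30⊕b31 = 0⊕0⊕1⊕0⊕0⊕1⊕0⊕0⊕0⊕0⊕0⊕0⊕1⊕1⊕1⊕1 = 0
s4: b4⊕b5⊕b6⊕b7⊕b12⊕b13⊕b14⊕b15⊕b20⊕b21⊕b22⊕b23⊕b28⊕b29⊕b30⊕b31 = 0⊕1⊕1⊕0⊕1⊕0⊕0⊕0⊕1⊕0⊕0⊕0⊕1⊕0⊕1⊕1 = 1
s8: b8⊕b9⊕b10⊕b11⊕b12⊕b13⊕b14⊕b15⊕b24⊕b25⊕b26⊕b27⊕b28⊕b29⊕b30⊕b31 = 0⊕1⊕0⊕1⊕1⊕0⊕0⊕0⊕1⊕0⊕1⊕1⊕1⊕0⊕1⊕1 = 1
s16: b16⊕b17⊕b18⊕b19⊕b20⊕b21⊕b22⊕b23⊕b24⊕b25⊕b26⊕b27⊕b28⊕b29⊕b30⊕b31 = 1⊕0⊕0⊕0⊕1⊕0⊕0⊕0⊕1⊕0⊕1⊕1⊕1⊕0⊕1⊕1 = 0
Syndrome (s16...s1) = 01100 → position 12.

01100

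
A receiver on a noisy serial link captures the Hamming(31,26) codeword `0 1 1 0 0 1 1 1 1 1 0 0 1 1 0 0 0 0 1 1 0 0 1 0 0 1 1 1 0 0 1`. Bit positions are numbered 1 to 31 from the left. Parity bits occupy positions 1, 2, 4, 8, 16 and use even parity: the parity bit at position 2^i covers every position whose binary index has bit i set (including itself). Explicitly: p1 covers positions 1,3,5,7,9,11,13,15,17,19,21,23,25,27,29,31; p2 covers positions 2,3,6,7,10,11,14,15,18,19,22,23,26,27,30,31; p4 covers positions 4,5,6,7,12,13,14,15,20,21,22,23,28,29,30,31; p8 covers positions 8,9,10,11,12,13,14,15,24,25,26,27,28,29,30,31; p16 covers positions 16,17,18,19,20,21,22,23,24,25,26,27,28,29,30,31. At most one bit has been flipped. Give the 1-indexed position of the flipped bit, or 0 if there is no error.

26

s1: b1⊕b3⊕b5⊕b7⊕b9⊕b11⊕b13⊕b15⊕b17⊕b19⊕b21⊕b23⊕b25⊕b27⊕b29⊕b31 = 0⊕1⊕0⊕1⊕1⊕0⊕1⊕0⊕0⊕1⊕0⊕1⊕0⊕1⊕0⊕1 = 0
s2: b2⊕b3⊕b6⊕b7⊕b10⊕b11⊕b14⊕b15⊕b18⊕b19⊕b22⊕b23⊕b26⊕b27⊕b30⊕b31 = 1⊕1⊕1⊕1⊕1⊕0⊕1⊕0⊕0⊕1⊕0⊕1⊕1⊕1⊕0⊕1 = 1
s4: b4⊕b5⊕b6⊕b7⊕b12⊕b13⊕b14⊕b15⊕b20⊕b21⊕b22⊕b23⊕b28⊕b29⊕b30⊕b31 = 0⊕0⊕1⊕1⊕0⊕1⊕1⊕0⊕1⊕0⊕0⊕1⊕1⊕0⊕0⊕1 = 0
s8: b8⊕b9⊕b10⊕b11⊕b12⊕b13⊕b14⊕b15⊕b24⊕b25⊕b26⊕b27⊕b28⊕b29⊕b30⊕b31 = 1⊕1⊕1⊕0⊕0⊕1⊕1⊕0⊕0⊕0⊕1⊕1⊕1⊕0⊕0⊕1 = 1
s16: b16⊕b17⊕b18⊕b19⊕b20⊕b21⊕b22⊕b23⊕b24⊕b25⊕b26⊕b27⊕b28⊕b29⊕b30⊕b31 = 0⊕0⊕0⊕1⊕1⊕0⊕0⊕1⊕0⊕0⊕1⊕1⊕1⊕0⊕0⊕1 = 1
Syndrome (s16...s1) = 11010 → position 26.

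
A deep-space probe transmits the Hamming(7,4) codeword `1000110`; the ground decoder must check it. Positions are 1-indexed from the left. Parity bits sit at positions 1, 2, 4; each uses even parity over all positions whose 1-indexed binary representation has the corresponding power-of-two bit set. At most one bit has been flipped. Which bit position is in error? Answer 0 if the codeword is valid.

s1: b1⊕b3⊕b5⊕b7 = 1⊕0⊕1⊕0 = 0
s2: b2⊕b3⊕b6⊕b7 = 0⊕0⊕1⊕0 = 1
s4: b4⊕b5⊕b6⊕b7 = 0⊕1⊕1⊕0 = 0
Syndrome (s4...s1) = 010 → position 2.

2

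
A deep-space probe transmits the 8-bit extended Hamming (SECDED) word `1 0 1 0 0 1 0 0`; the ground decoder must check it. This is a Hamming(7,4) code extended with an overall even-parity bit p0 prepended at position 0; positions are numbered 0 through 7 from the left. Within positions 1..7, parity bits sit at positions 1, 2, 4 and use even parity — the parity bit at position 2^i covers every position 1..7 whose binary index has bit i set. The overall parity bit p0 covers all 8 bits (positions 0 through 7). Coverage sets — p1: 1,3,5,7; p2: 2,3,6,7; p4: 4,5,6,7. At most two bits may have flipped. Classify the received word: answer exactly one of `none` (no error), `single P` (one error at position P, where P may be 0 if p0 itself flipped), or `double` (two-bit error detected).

s1: b1⊕b3⊕b5⊕b7 = 0⊕0⊕1⊕0 = 1
s2: b2⊕b3⊕b6⊕b7 = 1⊕0⊕0⊕0 = 1
s4: b4⊕b5⊕b6⊕b7 = 0⊕1⊕0⊕0 = 1
Syndrome (s4...s1) = 111 → position 7.
Overall parity (XOR of all 8 bits, including p0): 1⊕0⊕1⊕0⊕0⊕1⊕0⊕0 = 1
Overall=1, syndrome position=7 → single-bit error at position 7.

single 7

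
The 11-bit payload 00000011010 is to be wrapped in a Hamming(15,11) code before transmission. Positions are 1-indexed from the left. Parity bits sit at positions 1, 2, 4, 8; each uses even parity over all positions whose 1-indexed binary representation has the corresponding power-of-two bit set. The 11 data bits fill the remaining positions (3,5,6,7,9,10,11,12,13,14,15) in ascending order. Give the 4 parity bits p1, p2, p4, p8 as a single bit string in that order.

Place data bits at non-power-of-two positions: b3=0, b5=0, b6=0, b7=0, b9=0, b10=0, b11=1, b12=1, b13=0, b14=1, b15=0.
p1 = XOR of data positions {3,5,7,9,11,13,15} = 0⊕0⊕0⊕0⊕1⊕0⊕0 = 1
p2 = XOR of data positions {3,6,7,10,11,14,15} = 0⊕0⊕0⊕0⊕1⊕1⊕0 = 0
p4 = XOR of data positions {5,6,7,12,13,14,15} = 0⊕0⊕0⊕1⊕0⊕1⊕0 = 0
p8 = XOR of data positions {9,10,11,12,13,14,15} = 0⊕0⊕1⊕1⊕0⊕1⊕0 = 1
Parity bits p1,p2,p4,p8 = 1001

1001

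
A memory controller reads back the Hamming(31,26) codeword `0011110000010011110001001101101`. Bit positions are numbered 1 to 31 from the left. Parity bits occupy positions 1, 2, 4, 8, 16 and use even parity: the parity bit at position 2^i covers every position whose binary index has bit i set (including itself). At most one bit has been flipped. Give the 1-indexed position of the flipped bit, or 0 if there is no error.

s1: b1⊕b3⊕b5⊕b7⊕b9⊕b11⊕b13⊕b15⊕b17⊕b19⊕b21⊕b23⊕b25⊕b27⊕b29⊕b31 = 0⊕1⊕1⊕0⊕0⊕0⊕0⊕1⊕1⊕0⊕0⊕0⊕1⊕0⊕1⊕1 = 1
s2: b2⊕b3⊕b6⊕b7⊕b10⊕b11⊕b14⊕b15⊕b18⊕b19⊕b22⊕b23⊕b26⊕b27⊕b30⊕b31 = 0⊕1⊕1⊕0⊕0⊕0⊕0⊕1⊕1⊕0⊕1⊕0⊕1⊕0⊕0⊕1 = 1
s4: b4⊕b5⊕b6⊕b7⊕b12⊕b13⊕b14⊕b15⊕b20⊕b21⊕b22⊕b23⊕b28⊕b29⊕b30⊕b31 = 1⊕1⊕1⊕0⊕1⊕0⊕0⊕1⊕0⊕0⊕1⊕0⊕1⊕1⊕0⊕1 = 1
s8: b8⊕b9⊕b10⊕b11⊕b12⊕b13⊕b14⊕b15⊕b24⊕b25⊕b26⊕b27⊕b28⊕b29⊕b30⊕b31 = 0⊕0⊕0⊕0⊕1⊕0⊕0⊕1⊕0⊕1⊕1⊕0⊕1⊕1⊕0⊕1 = 1
s16: b16⊕b17⊕b18⊕b19⊕b20⊕b21⊕b22⊕b23⊕b24⊕b25⊕b26⊕b27⊕b28⊕b29⊕b30⊕b31 = 1⊕1⊕1⊕0⊕0⊕0⊕1⊕0⊕0⊕1⊕1⊕0⊕1⊕1⊕0⊕1 = 1
Syndrome (s16...s1) = 11111 → position 31.

31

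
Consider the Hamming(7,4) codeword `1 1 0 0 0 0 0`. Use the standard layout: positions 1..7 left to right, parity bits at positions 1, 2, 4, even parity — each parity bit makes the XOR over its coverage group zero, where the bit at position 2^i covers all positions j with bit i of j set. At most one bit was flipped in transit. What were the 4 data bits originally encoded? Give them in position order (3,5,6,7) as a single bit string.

s1: b1⊕b3⊕b5⊕b7 = 1⊕0⊕0⊕0 = 1
s2: b2⊕b3⊕b6⊕b7 = 1⊕0⊕0⊕0 = 1
s4: b4⊕b5⊕b6⊕b7 = 0⊕0⊕0⊕0 = 0
Syndrome (s4...s1) = 011 → position 3.
Flip bit 3: corrected codeword = 1110000
Data bits at positions 3,5,6,7: 1000

1000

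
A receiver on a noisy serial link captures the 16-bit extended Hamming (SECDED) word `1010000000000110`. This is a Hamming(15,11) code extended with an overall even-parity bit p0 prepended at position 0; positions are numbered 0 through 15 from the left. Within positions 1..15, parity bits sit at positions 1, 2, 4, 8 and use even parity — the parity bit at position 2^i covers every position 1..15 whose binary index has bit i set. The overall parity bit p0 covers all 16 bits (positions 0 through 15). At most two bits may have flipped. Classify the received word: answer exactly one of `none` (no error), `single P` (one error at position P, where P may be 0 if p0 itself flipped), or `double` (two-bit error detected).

double

s1: b1⊕b3⊕b5⊕b7⊕b9⊕b11⊕b13⊕b15 = 0⊕0⊕0⊕0⊕0⊕0⊕1⊕0 = 1
s2: b2⊕b3⊕b6⊕b7⊕b10⊕b11⊕b14⊕b15 = 1⊕0⊕0⊕0⊕0⊕0⊕1⊕0 = 0
s4: b4⊕b5⊕b6⊕b7⊕b12⊕b13⊕b14⊕b15 = 0⊕0⊕0⊕0⊕0⊕1⊕1⊕0 = 0
s8: b8⊕b9⊕b10⊕b11⊕b12⊕b13⊕b14⊕b15 = 0⊕0⊕0⊕0⊕0⊕1⊕1⊕0 = 0
Syndrome (s8...s1) = 0001 → position 1.
Overall parity (XOR of all 16 bits, including p0): 1⊕0⊕1⊕0⊕0⊕0⊕0⊕0⊕0⊕0⊕0⊕0⊕0⊕1⊕1⊕0 = 0
Overall=0, syndrome position=1 → double-bit error detected (uncorrectable).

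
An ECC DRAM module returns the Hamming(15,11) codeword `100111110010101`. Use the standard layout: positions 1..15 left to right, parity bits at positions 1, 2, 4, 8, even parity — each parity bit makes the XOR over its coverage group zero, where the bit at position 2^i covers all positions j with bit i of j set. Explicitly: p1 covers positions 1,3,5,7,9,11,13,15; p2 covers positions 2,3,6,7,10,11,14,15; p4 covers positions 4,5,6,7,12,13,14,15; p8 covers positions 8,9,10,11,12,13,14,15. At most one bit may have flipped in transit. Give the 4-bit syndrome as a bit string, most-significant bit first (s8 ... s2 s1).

0000

s1: b1⊕b3⊕b5⊕b7⊕b9⊕b11⊕b13⊕b15 = 1⊕0⊕1⊕1⊕0⊕1⊕1⊕1 = 0
s2: b2⊕b3⊕b6⊕b7⊕b10⊕b11⊕b14⊕b15 = 0⊕0⊕1⊕1⊕0⊕1⊕0⊕1 = 0
s4: b4⊕b5⊕b6⊕b7⊕b12⊕b13⊕b14⊕b15 = 1⊕1⊕1⊕1⊕0⊕1⊕0⊕1 = 0
s8: b8⊕b9⊕b10⊕b11⊕b12⊕b13⊕b14⊕b15 = 1⊕0⊕0⊕1⊕0⊕1⊕0⊕1 = 0
Syndrome (s8...s1) = 0000 → position 0 (no error).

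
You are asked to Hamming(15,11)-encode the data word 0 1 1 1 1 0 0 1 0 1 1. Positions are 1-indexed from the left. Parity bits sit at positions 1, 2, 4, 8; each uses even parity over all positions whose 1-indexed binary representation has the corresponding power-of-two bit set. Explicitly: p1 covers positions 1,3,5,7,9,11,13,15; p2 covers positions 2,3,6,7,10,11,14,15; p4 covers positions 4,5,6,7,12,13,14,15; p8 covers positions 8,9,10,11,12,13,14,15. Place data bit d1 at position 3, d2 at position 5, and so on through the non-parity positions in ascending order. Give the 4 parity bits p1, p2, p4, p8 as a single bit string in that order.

Place data bits at non-power-of-two positions: b3=0, b5=1, b6=1, b7=1, b9=1, b10=0, b11=0, b12=1, b13=0, b14=1, b15=1.
p1 = XOR of data positions {3,5,7,9,11,13,15} = 0⊕1⊕1⊕1⊕0⊕0⊕1 = 0
p2 = XOR of data positions {3,6,7,10,11,14,15} = 0⊕1⊕1⊕0⊕0⊕1⊕1 = 0
p4 = XOR of data positions {5,6,7,12,13,14,15} = 1⊕1⊕1⊕1⊕0⊕1⊕1 = 0
p8 = XOR of data positions {9,10,11,12,13,14,15} = 1⊕0⊕0⊕1⊕0⊕1⊕1 = 0
Parity bits p1,p2,p4,p8 = 0000

0000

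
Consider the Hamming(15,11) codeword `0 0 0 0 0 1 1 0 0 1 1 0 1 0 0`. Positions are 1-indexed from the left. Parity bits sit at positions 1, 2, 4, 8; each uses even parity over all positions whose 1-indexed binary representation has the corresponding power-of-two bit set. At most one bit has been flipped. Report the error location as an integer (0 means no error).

13

s1: b1⊕b3⊕b5⊕b7⊕b9⊕b11⊕b13⊕b15 = 0⊕0⊕0⊕1⊕0⊕1⊕1⊕0 = 1
s2: b2⊕b3⊕b6⊕b7⊕b10⊕b11⊕b14⊕b15 = 0⊕0⊕1⊕1⊕1⊕1⊕0⊕0 = 0
s4: b4⊕b5⊕b6⊕b7⊕b12⊕b13⊕b14⊕b15 = 0⊕0⊕1⊕1⊕0⊕1⊕0⊕0 = 1
s8: b8⊕b9⊕b10⊕b11⊕b12⊕b13⊕b14⊕b15 = 0⊕0⊕1⊕1⊕0⊕1⊕0⊕0 = 1
Syndrome (s8...s1) = 1101 → position 13.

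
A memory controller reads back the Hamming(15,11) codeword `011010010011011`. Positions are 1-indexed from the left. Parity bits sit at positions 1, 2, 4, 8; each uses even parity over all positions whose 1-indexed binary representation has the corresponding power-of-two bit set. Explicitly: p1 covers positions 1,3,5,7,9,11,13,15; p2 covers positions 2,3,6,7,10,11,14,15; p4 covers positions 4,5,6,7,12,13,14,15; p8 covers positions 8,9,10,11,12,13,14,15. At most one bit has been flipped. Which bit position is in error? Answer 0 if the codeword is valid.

10

s1: b1⊕b3⊕b5⊕b7⊕b9⊕b11⊕b13⊕b15 = 0⊕1⊕1⊕0⊕0⊕1⊕0⊕1 = 0
s2: b2⊕b3⊕b6⊕b7⊕b10⊕b11⊕b14⊕b15 = 1⊕1⊕0⊕0⊕0⊕1⊕1⊕1 = 1
s4: b4⊕b5⊕b6⊕b7⊕b12⊕b13⊕b14⊕b15 = 0⊕1⊕0⊕0⊕1⊕0⊕1⊕1 = 0
s8: b8⊕b9⊕b10⊕b11⊕b12⊕b13⊕b14⊕b15 = 1⊕0⊕0⊕1⊕1⊕0⊕1⊕1 = 1
Syndrome (s8...s1) = 1010 → position 10.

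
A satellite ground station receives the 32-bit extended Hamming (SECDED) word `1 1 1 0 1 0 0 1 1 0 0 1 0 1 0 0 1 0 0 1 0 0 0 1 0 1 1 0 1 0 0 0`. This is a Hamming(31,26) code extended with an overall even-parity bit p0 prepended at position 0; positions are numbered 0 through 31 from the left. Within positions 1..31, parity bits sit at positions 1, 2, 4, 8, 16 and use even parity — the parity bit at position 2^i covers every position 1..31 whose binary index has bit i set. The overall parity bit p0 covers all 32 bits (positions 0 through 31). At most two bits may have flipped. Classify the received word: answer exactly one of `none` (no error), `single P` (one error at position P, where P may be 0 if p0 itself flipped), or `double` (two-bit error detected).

s1: b1⊕b3⊕b5⊕b7⊕b9⊕b11⊕b13⊕b15⊕b17⊕b19⊕b21⊕b23⊕b25⊕b27⊕b29⊕b31 = 1⊕0⊕0⊕1⊕0⊕1⊕1⊕0⊕0⊕1⊕0⊕1⊕1⊕0⊕0⊕0 = 1
s2: b2⊕b3⊕b6⊕b7⊕b10⊕b11⊕b14⊕b15⊕b18⊕b19⊕b22⊕b23⊕b26⊕b27⊕b30⊕b31 = 1⊕0⊕0⊕1⊕0⊕1⊕0⊕0⊕0⊕1⊕0⊕1⊕1⊕0⊕0⊕0 = 0
s4: b4⊕b5⊕b6⊕b7⊕b12⊕b13⊕b14⊕b15⊕b20⊕b21⊕b22⊕b23⊕b28⊕b29⊕b30⊕b31 = 1⊕0⊕0⊕1⊕0⊕1⊕0⊕0⊕0⊕0⊕0⊕1⊕1⊕0⊕0⊕0 = 1
s8: b8⊕b9⊕b10⊕b11⊕b12⊕b13⊕b14⊕b15⊕b24⊕b25⊕b26⊕b27⊕b28⊕b29⊕b30⊕b31 = 1⊕0⊕0⊕1⊕0⊕1⊕0⊕0⊕0⊕1⊕1⊕0⊕1⊕0⊕0⊕0 = 0
s16: b16⊕b17⊕b18⊕b19⊕b20⊕b21⊕b22⊕b23⊕b24⊕b25⊕b26⊕b27⊕b28⊕b29⊕b30⊕b31 = 1⊕0⊕0⊕1⊕0⊕0⊕0⊕1⊕0⊕1⊕1⊕0⊕1⊕0⊕0⊕0 = 0
Syndrome (s16...s1) = 00101 → position 5.
Overall parity (XOR of all 32 bits, including p0): 1⊕1⊕1⊕0⊕1⊕0⊕0⊕1⊕1⊕0⊕0⊕1⊕0⊕1⊕0⊕0⊕1⊕0⊕0⊕1⊕0⊕0⊕0⊕1⊕0⊕1⊕1⊕0⊕1⊕0⊕0⊕0 = 0
Overall=0, syndrome position=5 → double-bit error detected (uncorrectable).

double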